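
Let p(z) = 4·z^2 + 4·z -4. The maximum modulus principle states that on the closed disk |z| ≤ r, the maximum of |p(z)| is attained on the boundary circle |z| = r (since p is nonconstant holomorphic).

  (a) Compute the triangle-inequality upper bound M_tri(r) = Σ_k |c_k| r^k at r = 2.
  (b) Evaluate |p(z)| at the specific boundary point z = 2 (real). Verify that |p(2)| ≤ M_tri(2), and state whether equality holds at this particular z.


Coefficients: c_0 = -4, c_1 = 4, c_2 = 4. Radius r = 2.
Part (a). Triangle bound: M_tri(r) = Σ_k |c_k| r^k
  = |-4|·2^0 + |4|·2^1 + |4|·2^2
  = 4 + 8 + 16 = 28.
This bounds M(r) := max_{|z|=r} |p(z)| from above; equality holds iff all terms c_k z^k can be made to align in phase at a single z on |z|=r.
Part (b). At z = 2 (real, on the circle |z| = r):
  p(2) = (-4)·2^0 + (4)·2^1 + (4)·2^2 = 20.
  |p(2)| = 20.
Check: |p(2)| = 20 ≤ 28 = M_tri(2). ✓ Equality does not hold at z = 2 (the coefficients have mixed signs, so the terms do not all align in phase there).

M_tri(2) = 28; |p(2)| = 20; equality at z=2: no.


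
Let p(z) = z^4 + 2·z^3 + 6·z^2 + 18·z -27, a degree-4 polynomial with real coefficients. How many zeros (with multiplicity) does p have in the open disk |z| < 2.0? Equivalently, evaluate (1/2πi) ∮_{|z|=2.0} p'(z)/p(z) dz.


The zeros of p are: -3, 1, (0 + 3i), (0 - 3i).
Their magnitudes are: 3, 1, 3, 3.
Zeros with |z| < R = 2.0: 1.
Count = 1.
By the argument principle, (1/2πi) ∮_{|z|=R} p'(z)/p(z) dz equals exactly this count.

Number of zeros inside |z| < 2.0: 1.


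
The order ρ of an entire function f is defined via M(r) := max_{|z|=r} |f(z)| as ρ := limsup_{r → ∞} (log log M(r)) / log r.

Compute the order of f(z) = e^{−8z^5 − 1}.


|e^{−8z^5 − 1}| = e^{Re(-8·z^5) + -1} ≤ e^{8|z|^5 + -1} = e^{8r^5 + -1} on |z| = r, so ρ ≤ 5. Choosing z on |z|=r so that -8·z^5 is real positive (always possible by picking arg z appropriately) gives |f(z)| = e^{8r^5 + -1}, matching the bound. The additive constant -1 does not affect log log M(r) ~ 5·log r. Hence ρ = 5.
Therefore ρ = 5.

Order ρ = 5.


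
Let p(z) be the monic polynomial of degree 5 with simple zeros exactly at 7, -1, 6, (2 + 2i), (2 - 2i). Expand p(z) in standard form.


The polynomial is p(z) = ∏_{α ∈ S} (z − α), where S = {7, -1, 6, (2 + 2i), (2 - 2i)}.
Expanding the product yields: p(z) = z^5 -16·z^4 + 85·z^3 -170·z^2 + 64·z + 336.
Note conjugate pairs combine to real quadratics: (z − (2+2i))(z − (2−2i)) = z² − 4z + 8.
The resulting polynomial has degree 5 and real coefficients as required.

p(z) = z^5 -16·z^4 + 85·z^3 -170·z^2 + 64·z + 336.


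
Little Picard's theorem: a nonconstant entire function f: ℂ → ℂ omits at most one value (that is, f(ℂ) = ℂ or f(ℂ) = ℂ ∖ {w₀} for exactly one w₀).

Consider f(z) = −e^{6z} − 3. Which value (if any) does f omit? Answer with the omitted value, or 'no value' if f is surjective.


Little Picard bounds the complement of f(ℂ) to at most one point.
e^{6z} is never zero on ℂ, so -1·e^{6z} takes every value in ℂ ∖ {0}. Adding -3 shifts the range to ℂ ∖ {-3}. Thus f omits exactly the value -3.

Omitted value: -3.


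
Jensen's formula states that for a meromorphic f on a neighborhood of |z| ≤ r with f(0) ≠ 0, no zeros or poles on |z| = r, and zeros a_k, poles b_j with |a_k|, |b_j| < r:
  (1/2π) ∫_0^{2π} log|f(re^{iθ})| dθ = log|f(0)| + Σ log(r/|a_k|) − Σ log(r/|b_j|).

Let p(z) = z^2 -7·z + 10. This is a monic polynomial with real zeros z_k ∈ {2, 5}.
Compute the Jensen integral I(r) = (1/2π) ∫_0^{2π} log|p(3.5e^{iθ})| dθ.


Zeros: 2, 5; r = 3.5.
Inside |z| < r: 2. Outside (|z| ≥ r): 5.
p(0) = 10, so log|p(0)| = log(10) = 2.3026.
Apply Jensen: I(r) = log|p(0)| + Σ_k log(r/|z_k|), summed over zeros inside |z| < r.
  log(r/|z_k|) for z_k = 2: log(3.5/2) = 0.5596
  Outside zeros (5) contribute nothing to the Jensen sum.
Sum over inside zeros: 0.5596.
I(r) = log|p(0)| + (inside sum) = 2.3026 + 0.5596 = 2.8622.
Note: since some zeros are outside |z| ≤ r, the simplified n·log(r) form does NOT apply — only the inside zeros contribute.

I(r) ≈ 2.8622.


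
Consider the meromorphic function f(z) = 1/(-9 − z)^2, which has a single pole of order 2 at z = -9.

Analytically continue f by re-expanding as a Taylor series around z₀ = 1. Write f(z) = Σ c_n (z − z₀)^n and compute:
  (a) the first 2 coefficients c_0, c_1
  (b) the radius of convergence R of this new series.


Let w = z − z₀, so z = z₀ + w.
Then -9 − z = -9 − (z₀ + w) = (-9 − z₀) − w = -10 − w.
f(z) = 1/(-10 − w)^2 = (1/(-10)^2) · (1 − w/(-10))^{−2}.
By the binomial series (1−u)^{−2} = Σ_{n≥0} C(n+1, 1) u^n for |u|<1, with u = w/(-10):
  c_n = C(n+1, 1) / (-10)^(n+2).
  c_0 = 1/(-10)^2 = 1/100.
  c_1 = 2/(-10)^3 = -1/500.
The series is valid for |w/d| < 1, i.e. |z − z₀| < |d|.
Radius of convergence: R = |-9 − z₀| = |-10| = 10 (distance from z₀ to the singularity z = -9).

c_0 = 1/100, c_1 = -1/500; R = 10.


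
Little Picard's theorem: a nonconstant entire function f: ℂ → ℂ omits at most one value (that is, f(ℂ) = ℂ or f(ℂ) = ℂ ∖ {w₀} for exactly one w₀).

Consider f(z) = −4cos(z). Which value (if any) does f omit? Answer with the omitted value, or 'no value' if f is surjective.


Little Picard bounds the complement of f(ℂ) to at most one point.
cos is entire and surjective onto ℂ: for every w ∈ ℂ, cos(ζ) = w has a solution ζ ∈ ℂ (e.g., via the complex inverse arccos). With ζ = z this gives z = ζ/(1). Then -4·cos(z) takes every value in -4·ℂ = ℂ, and adding 0 is a bijection of ℂ. So f is surjective and omits no value. (Note: only on the real line is cos bounded by [−1, 1].)

Omitted value: no value.


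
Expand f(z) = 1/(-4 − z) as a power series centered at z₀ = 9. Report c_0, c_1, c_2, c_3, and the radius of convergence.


Let w = z − z₀, so z = z₀ + w.
Then -4 − z = -4 − (z₀ + w) = (-4 − z₀) − w = -13 − w.
f(z) = 1/(-13 − w) = (1/(-13)) · 1/(1 − w/(-13)) = Σ_{n≥0} w^n / (-13)^(n+1).
So c_n = 1/(-13)^(n+1):
  c_0 = 1/(-13)^1 = -1/13.
  c_1 = 1/(-13)^2 = 1/169.
  c_2 = 1/(-13)^3 = -1/2197.
  c_3 = 1/(-13)^4 = 1/28561.
The series is valid for |w/d| < 1, i.e. |z − z₀| < |d|.
Radius of convergence: R = |-4 − z₀| = |-13| = 13 (distance from z₀ to the singularity z = -4).

c_0 = -1/13, c_1 = 1/169, c_2 = -1/2197, c_3 = 1/28561; R = 13.


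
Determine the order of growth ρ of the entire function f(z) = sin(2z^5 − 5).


Write sin(w) = (e^{iw} ± e^{−iw})/(2 or 2i), so |sin(w)| ≤ e^{|w|}. With w = 2z^5 − 5, |w| ≤ 2r^5 + 5 on |z|=r, giving M(r) ≤ e^{2r^5 + 5} and ρ ≤ 5. For the lower bound, choose z on |z|=r with 2z^5 purely imaginary of modulus 2r^5; then |sin(2z^5 − 5)| grows like e^{2r^5}/2, so ρ ≥ 5. Hence ρ = 5.
Therefore ρ = 5.

Order ρ = 5.


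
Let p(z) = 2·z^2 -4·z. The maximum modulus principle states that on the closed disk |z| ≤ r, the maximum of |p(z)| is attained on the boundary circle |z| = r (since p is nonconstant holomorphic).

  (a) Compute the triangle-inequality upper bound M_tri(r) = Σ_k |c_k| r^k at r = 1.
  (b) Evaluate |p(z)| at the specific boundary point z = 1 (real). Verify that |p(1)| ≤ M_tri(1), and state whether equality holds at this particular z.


Coefficients: c_0 = 0, c_1 = -4, c_2 = 2. Radius r = 1.
Part (a). Triangle bound: M_tri(r) = Σ_k |c_k| r^k
  = |0|·1^0 + |-4|·1^1 + |2|·1^2
  = 0 + 4 + 2 = 6.
This bounds M(r) := max_{|z|=r} |p(z)| from above; equality holds iff all terms c_k z^k can be made to align in phase at a single z on |z|=r.
Part (b). At z = 1 (real, on the circle |z| = r):
  p(1) = (0)·1^0 + (-4)·1^1 + (2)·1^2 = -2.
  |p(1)| = 2.
Check: |p(1)| = 2 ≤ 6 = M_tri(1). ✓ Equality does not hold at z = 1 (the coefficients have mixed signs, so the terms do not all align in phase there).

M_tri(1) = 6; |p(1)| = 2; equality at z=1: no.


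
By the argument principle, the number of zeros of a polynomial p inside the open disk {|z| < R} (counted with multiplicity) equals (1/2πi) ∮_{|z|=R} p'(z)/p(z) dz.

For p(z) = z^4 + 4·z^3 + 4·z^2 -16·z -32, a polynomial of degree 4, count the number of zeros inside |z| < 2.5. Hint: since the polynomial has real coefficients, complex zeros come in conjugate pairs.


The zeros of p are: -2, 2, (-2 + 2i), (-2 - 2i).
Their magnitudes are: 2, 2, 2.828, 2.828.
Zeros with |z| < R = 2.5: -2, 2.
Count = 2.
By the argument principle, (1/2πi) ∮_{|z|=R} p'(z)/p(z) dz equals exactly this count.

Number of zeros inside |z| < 2.5: 2.


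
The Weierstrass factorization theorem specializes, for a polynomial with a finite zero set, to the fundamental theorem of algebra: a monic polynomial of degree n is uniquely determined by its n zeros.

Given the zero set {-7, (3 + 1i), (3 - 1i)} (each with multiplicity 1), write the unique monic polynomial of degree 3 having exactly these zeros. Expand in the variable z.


The polynomial is p(z) = ∏_{α ∈ S} (z − α), where S = {-7, (3 + 1i), (3 - 1i)}.
Expanding the product yields: p(z) = z^3 + z^2 -32·z + 70.
Note conjugate pairs combine to real quadratics: (z − (3+1i))(z − (3−1i)) = z² − 6z + 10.
The resulting polynomial has degree 3 and real coefficients as required.

p(z) = z^3 + z^2 -32·z + 70.


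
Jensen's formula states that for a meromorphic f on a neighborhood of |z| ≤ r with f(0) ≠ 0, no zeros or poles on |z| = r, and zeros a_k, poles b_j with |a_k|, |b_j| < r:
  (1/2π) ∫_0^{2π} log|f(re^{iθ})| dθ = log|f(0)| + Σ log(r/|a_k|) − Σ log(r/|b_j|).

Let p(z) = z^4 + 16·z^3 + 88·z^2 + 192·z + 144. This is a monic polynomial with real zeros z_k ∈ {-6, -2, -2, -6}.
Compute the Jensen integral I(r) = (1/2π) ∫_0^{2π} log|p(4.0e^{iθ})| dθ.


Zeros: -6, -6, -2, -2; r = 4.0.
Inside |z| < r: -2, -2. Outside (|z| ≥ r): -6, -6.
p(0) = 144, so log|p(0)| = log(144) = 4.9698.
Apply Jensen: I(r) = log|p(0)| + Σ_k log(r/|z_k|), summed over zeros inside |z| < r.
  log(r/|z_k|) for z_k = -2: log(4.0/2) = 0.6931
  log(r/|z_k|) for z_k = -2: log(4.0/2) = 0.6931
  Outside zeros (-6, -6) contribute nothing to the Jensen sum.
Sum over inside zeros: 1.3863.
I(r) = log|p(0)| + (inside sum) = 4.9698 + 1.3863 = 6.3561.
Note: since some zeros are outside |z| ≤ r, the simplified n·log(r) form does NOT apply — only the inside zeros contribute.

I(r) ≈ 6.3561.


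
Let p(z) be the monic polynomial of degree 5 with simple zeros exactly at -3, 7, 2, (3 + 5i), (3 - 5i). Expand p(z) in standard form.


The polynomial is p(z) = ∏_{α ∈ S} (z − α), where S = {-3, 7, 2, (3 + 5i), (3 - 5i)}.
Expanding the product yields: p(z) = z^5 -12·z^4 + 57·z^3 -84·z^2 -694·z + 1428.
Note conjugate pairs combine to real quadratics: (z − (3+5i))(z − (3−5i)) = z² − 6z + 34.
The resulting polynomial has degree 5 and real coefficients as required.

p(z) = z^5 -12·z^4 + 57·z^3 -84·z^2 -694·z + 1428.


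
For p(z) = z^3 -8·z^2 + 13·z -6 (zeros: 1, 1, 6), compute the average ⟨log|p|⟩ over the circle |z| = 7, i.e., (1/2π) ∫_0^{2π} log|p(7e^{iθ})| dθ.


Zeros: 1, 1, 6; r = 7.
Inside |z| < r: 1, 1, 6. Outside (|z| ≥ r): ∅.
p(0) = -6, so log|p(0)| = log(6) = 1.7918.
Apply Jensen: I(r) = log|p(0)| + Σ_k log(r/|z_k|), summed over zeros inside |z| < r.
  log(r/|z_k|) for z_k = 1: log(7/1) = 1.9459
  log(r/|z_k|) for z_k = 1: log(7/1) = 1.9459
  log(r/|z_k|) for z_k = 6: log(7/6) = 0.1542
Sum over inside zeros: 4.0460.
I(r) = log|p(0)| + (inside sum) = 1.7918 + 4.0460 = 5.8377.
Closed form (all zeros inside, monic): I(r) = n·log(r) = 3·log(7) = 5.8377. ✓

I(r) ≈ 5.8377.


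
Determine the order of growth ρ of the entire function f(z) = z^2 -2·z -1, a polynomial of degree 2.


|f(z)| ≤ Σ|c_k|·r^k = O(r^2) as r → ∞. Polynomial growth is O(e^{r^ε}) for every ε > 0 (since r^2/e^{r^ε} → 0), so ρ ≤ ε for all ε > 0, i.e. ρ = 0. Every nonconstant polynomial has order 0.
Therefore ρ = 0.

Order ρ = 0.


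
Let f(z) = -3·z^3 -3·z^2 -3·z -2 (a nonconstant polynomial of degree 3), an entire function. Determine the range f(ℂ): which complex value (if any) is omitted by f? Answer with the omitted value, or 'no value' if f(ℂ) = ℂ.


Little Picard bounds the complement of f(ℂ) to at most one point.
For every w ∈ ℂ, the equation p(z) − w = 0 is a nonconstant polynomial in z and hence has at least one root by the fundamental theorem of algebra. So p is surjective onto ℂ, omitting no value.

Omitted value: no value.


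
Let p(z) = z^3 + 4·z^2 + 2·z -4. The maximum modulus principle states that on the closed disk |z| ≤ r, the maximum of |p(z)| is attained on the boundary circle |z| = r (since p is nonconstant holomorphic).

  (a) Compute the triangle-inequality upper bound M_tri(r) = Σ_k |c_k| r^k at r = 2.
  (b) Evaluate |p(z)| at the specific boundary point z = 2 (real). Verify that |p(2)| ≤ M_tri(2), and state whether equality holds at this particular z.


Coefficients: c_0 = -4, c_1 = 2, c_2 = 4, c_3 = 1. Radius r = 2.
Part (a). Triangle bound: M_tri(r) = Σ_k |c_k| r^k
  = |-4|·2^0 + |2|·2^1 + |4|·2^2 + |1|·2^3
  = 4 + 4 + 16 + 8 = 32.
This bounds M(r) := max_{|z|=r} |p(z)| from above; equality holds iff all terms c_k z^k can be made to align in phase at a single z on |z|=r.
Part (b). At z = 2 (real, on the circle |z| = r):
  p(2) = (-4)·2^0 + (2)·2^1 + (4)·2^2 + (1)·2^3 = 24.
  |p(2)| = 24.
Check: |p(2)| = 24 ≤ 32 = M_tri(2). ✓ Equality does not hold at z = 2 (the coefficients have mixed signs, so the terms do not all align in phase there).

M_tri(2) = 32; |p(2)| = 24; equality at z=2: no.


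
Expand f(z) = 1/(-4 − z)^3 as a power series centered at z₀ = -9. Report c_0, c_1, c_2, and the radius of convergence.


Let w = z − z₀, so z = z₀ + w.
Then -4 − z = -4 − (z₀ + w) = (-4 − z₀) − w = 5 − w.
f(z) = 1/(5 − w)^3 = (1/(5)^3) · (1 − w/(5))^{−3}.
By the binomial series (1−u)^{−3} = Σ_{n≥0} C(n+2, 2) u^n for |u|<1, with u = w/(5):
  c_n = C(n+2, 2) / (5)^(n+3).
  c_0 = 1/(5)^3 = 1/125.
  c_1 = 3/(5)^4 = 3/625.
  c_2 = 6/(5)^5 = 6/3125.
The series is valid for |w/d| < 1, i.e. |z − z₀| < |d|.
Radius of convergence: R = |-4 − z₀| = |5| = 5 (distance from z₀ to the singularity z = -4).

c_0 = 1/125, c_1 = 3/625, c_2 = 6/3125; R = 5.


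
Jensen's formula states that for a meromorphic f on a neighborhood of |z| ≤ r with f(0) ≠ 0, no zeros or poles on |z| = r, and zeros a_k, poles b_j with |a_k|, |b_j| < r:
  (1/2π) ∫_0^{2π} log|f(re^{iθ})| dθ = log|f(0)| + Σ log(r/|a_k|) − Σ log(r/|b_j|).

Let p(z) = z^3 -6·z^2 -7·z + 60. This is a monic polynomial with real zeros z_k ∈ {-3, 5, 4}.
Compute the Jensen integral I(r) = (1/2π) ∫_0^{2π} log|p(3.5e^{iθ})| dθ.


Zeros: -3, 4, 5; r = 3.5.
Inside |z| < r: -3. Outside (|z| ≥ r): 4, 5.
p(0) = 60, so log|p(0)| = log(60) = 4.0943.
Apply Jensen: I(r) = log|p(0)| + Σ_k log(r/|z_k|), summed over zeros inside |z| < r.
  log(r/|z_k|) for z_k = -3: log(3.5/3) = 0.1542
  Outside zeros (4, 5) contribute nothing to the Jensen sum.
Sum over inside zeros: 0.1542.
I(r) = log|p(0)| + (inside sum) = 4.0943 + 0.1542 = 4.2485.
Note: since some zeros are outside |z| ≤ r, the simplified n·log(r) form does NOT apply — only the inside zeros contribute.

I(r) ≈ 4.2485.


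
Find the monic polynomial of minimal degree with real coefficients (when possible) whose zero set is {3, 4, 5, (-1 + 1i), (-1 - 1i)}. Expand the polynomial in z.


The polynomial is p(z) = ∏_{α ∈ S} (z − α), where S = {3, 4, 5, (-1 + 1i), (-1 - 1i)}.
Expanding the product yields: p(z) = z^5 -10·z^4 + 25·z^3 + 10·z^2 -26·z -120.
Note conjugate pairs combine to real quadratics: (z − (-1+1i))(z − (-1−1i)) = z² + 2z + 2.
The resulting polynomial has degree 5 and real coefficients as required.

p(z) = z^5 -10·z^4 + 25·z^3 + 10·z^2 -26·z -120.


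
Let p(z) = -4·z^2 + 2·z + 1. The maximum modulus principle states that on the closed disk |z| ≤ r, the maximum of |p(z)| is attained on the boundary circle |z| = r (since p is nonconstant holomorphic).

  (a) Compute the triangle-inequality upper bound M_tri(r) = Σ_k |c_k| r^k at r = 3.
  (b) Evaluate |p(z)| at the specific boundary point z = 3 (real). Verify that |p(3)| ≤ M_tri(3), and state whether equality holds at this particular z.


Coefficients: c_0 = 1, c_1 = 2, c_2 = -4. Radius r = 3.
Part (a). Triangle bound: M_tri(r) = Σ_k |c_k| r^k
  = |1|·3^0 + |2|·3^1 + |-4|·3^2
  = 1 + 6 + 36 = 43.
This bounds M(r) := max_{|z|=r} |p(z)| from above; equality holds iff all terms c_k z^k can be made to align in phase at a single z on |z|=r.
Part (b). At z = 3 (real, on the circle |z| = r):
  p(3) = (1)·3^0 + (2)·3^1 + (-4)·3^2 = -29.
  |p(3)| = 29.
Check: |p(3)| = 29 ≤ 43 = M_tri(3). ✓ Equality does not hold at z = 3 (the coefficients have mixed signs, so the terms do not all align in phase there).

M_tri(3) = 43; |p(3)| = 29; equality at z=3: no.


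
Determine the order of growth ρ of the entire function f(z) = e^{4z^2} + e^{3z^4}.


Each summand is entire of order 2 and 4 respectively (as in the single-exponential case). The order of a sum is at most the max of the orders, so ρ ≤ 4. For the lower bound: on |z|=r choose arg z so that 3z^4 is real positive; then |e^{3z^4}| = e^{3r^4} while |e^{4z^2}| ≤ e^{4r^2} = o(e^{3r^4}). So |f| ≥ e^{3r^4}(1 − o(1)) and ρ ≥ 4. Hence ρ = max(2, 4) = 4.
Therefore ρ = 4.

Order ρ = 4.


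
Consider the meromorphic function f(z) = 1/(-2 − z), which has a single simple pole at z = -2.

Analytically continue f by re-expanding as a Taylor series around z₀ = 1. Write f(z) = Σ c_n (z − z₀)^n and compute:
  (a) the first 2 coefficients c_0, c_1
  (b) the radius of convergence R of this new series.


Let w = z − z₀, so z = z₀ + w.
Then -2 − z = -2 − (z₀ + w) = (-2 − z₀) − w = -3 − w.
f(z) = 1/(-3 − w) = (1/(-3)) · 1/(1 − w/(-3)) = Σ_{n≥0} w^n / (-3)^(n+1).
So c_n = 1/(-3)^(n+1):
  c_0 = 1/(-3)^1 = -1/3.
  c_1 = 1/(-3)^2 = 1/9.
The series is valid for |w/d| < 1, i.e. |z − z₀| < |d|.
Radius of convergence: R = |-2 − z₀| = |-3| = 3 (distance from z₀ to the singularity z = -2).

c_0 = -1/3, c_1 = 1/9; R = 3.


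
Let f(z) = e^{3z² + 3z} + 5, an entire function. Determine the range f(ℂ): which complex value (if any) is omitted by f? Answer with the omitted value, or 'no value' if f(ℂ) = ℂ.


Little Picard bounds the complement of f(ℂ) to at most one point.
The exponent g(z) = 3z² + 3z is a nonconstant polynomial, hence surjective onto ℂ. So e^{g(z)} takes every value in {e^w : w ∈ ℂ} = ℂ ∖ {0}. Adding 5 shifts the range to ℂ ∖ {5}. f omits exactly 5.

Omitted value: 5.


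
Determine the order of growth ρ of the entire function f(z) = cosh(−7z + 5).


cosh(w) is a linear combination of e^{iw} and e^{−iw} (or e^w, e^{−w} in the hyperbolic case), so |cosh(w)| ≤ e^{|w|}. With w = −7z + 5, |w| ≤ 7|z| + 5 = 7r + 5 on |z| = r, giving M(r) ≤ e^{7r + 5}, so ρ ≤ 1. On a suitable ray (z = it for sin/cos; z = t for sinh/cosh, t real → ∞), |cosh(−7z + 5)| grows like e^{7|t|}/2, so ρ ≥ 1. Hence ρ = 1.
Therefore ρ = 1.

Order ρ = 1.


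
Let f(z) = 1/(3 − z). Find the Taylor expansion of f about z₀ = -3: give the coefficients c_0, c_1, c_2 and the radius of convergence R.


Let w = z − z₀, so z = z₀ + w.
Then 3 − z = 3 − (z₀ + w) = (3 − z₀) − w = 6 − w.
f(z) = 1/(6 − w) = (1/(6)) · 1/(1 − w/(6)) = Σ_{n≥0} w^n / (6)^(n+1).
So c_n = 1/(6)^(n+1):
  c_0 = 1/(6)^1 = 1/6.
  c_1 = 1/(6)^2 = 1/36.
  c_2 = 1/(6)^3 = 1/216.
The series is valid for |w/d| < 1, i.e. |z − z₀| < |d|.
Radius of convergence: R = |3 − z₀| = |6| = 6 (distance from z₀ to the singularity z = 3).

c_0 = 1/6, c_1 = 1/36, c_2 = 1/216; R = 6.


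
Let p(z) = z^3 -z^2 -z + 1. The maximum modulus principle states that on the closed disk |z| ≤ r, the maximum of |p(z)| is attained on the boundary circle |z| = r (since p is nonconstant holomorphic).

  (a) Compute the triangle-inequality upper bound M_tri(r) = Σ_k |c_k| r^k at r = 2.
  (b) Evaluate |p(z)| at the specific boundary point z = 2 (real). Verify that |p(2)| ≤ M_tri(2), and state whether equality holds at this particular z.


Coefficients: c_0 = 1, c_1 = -1, c_2 = -1, c_3 = 1. Radius r = 2.
Part (a). Triangle bound: M_tri(r) = Σ_k |c_k| r^k
  = |1|·2^0 + |-1|·2^1 + |-1|·2^2 + |1|·2^3
  = 1 + 2 + 4 + 8 = 15.
This bounds M(r) := max_{|z|=r} |p(z)| from above; equality holds iff all terms c_k z^k can be made to align in phase at a single z on |z|=r.
Part (b). At z = 2 (real, on the circle |z| = r):
  p(2) = (1)·2^0 + (-1)·2^1 + (-1)·2^2 + (1)·2^3 = 3.
  |p(2)| = 3.
Check: |p(2)| = 3 ≤ 15 = M_tri(2). ✓ Equality does not hold at z = 2 (the coefficients have mixed signs, so the terms do not all align in phase there).

M_tri(2) = 15; |p(2)| = 3; equality at z=2: no.


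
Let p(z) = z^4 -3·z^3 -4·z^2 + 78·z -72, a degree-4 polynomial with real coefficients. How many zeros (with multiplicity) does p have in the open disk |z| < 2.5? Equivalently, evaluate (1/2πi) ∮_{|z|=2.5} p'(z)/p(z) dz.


The zeros of p are: -4, (3 + 3i), (3 - 3i), 1.
Their magnitudes are: 4, 4.243, 4.243, 1.
Zeros with |z| < R = 2.5: 1.
Count = 1.
By the argument principle, (1/2πi) ∮_{|z|=R} p'(z)/p(z) dz equals exactly this count.

Number of zeros inside |z| < 2.5: 1.


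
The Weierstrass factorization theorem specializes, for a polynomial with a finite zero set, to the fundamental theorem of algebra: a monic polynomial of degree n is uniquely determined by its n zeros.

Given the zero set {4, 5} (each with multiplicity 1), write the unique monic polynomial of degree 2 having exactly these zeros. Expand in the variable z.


The polynomial is p(z) = ∏_{α ∈ S} (z − α), where S = {4, 5}.
Expanding the product yields: p(z) = z^2 -9·z + 20.
The resulting polynomial has degree 2 and real coefficients as required.

p(z) = z^2 -9·z + 20.


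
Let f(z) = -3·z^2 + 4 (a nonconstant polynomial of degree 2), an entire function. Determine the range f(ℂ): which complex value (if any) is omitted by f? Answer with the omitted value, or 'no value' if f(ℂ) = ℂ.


Little Picard bounds the complement of f(ℂ) to at most one point.
For every w ∈ ℂ, the equation p(z) − w = 0 is a nonconstant polynomial in z and hence has at least one root by the fundamental theorem of algebra. So p is surjective onto ℂ, omitting no value.

Omitted value: no value.


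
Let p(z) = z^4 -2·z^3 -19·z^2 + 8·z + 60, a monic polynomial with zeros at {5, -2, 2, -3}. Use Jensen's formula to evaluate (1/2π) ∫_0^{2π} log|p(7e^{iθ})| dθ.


Zeros: -3, -2, 2, 5; r = 7.
Inside |z| < r: -3, -2, 2, 5. Outside (|z| ≥ r): ∅.
p(0) = 60, so log|p(0)| = log(60) = 4.0943.
Apply Jensen: I(r) = log|p(0)| + Σ_k log(r/|z_k|), summed over zeros inside |z| < r.
  log(r/|z_k|) for z_k = 5: log(7/5) = 0.3365
  log(r/|z_k|) for z_k = -2: log(7/2) = 1.2528
  log(r/|z_k|) for z_k = 2: log(7/2) = 1.2528
  log(r/|z_k|) for z_k = -3: log(7/3) = 0.8473
Sum over inside zeros: 3.6893.
I(r) = log|p(0)| + (inside sum) = 4.0943 + 3.6893 = 7.7836.
Closed form (all zeros inside, monic): I(r) = n·log(r) = 4·log(7) = 7.7836. ✓

I(r) ≈ 7.7836.


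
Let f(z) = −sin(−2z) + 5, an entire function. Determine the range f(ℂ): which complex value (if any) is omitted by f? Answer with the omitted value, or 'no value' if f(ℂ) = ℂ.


Little Picard bounds the complement of f(ℂ) to at most one point.
sin is entire and surjective onto ℂ: for every w ∈ ℂ, sin(ζ) = w has a solution ζ ∈ ℂ (e.g., via the complex inverse arcsin). With ζ = −2z this gives z = ζ/(-2). Then -1·sin(−2z) takes every value in -1·ℂ = ℂ, and adding 5 is a bijection of ℂ. So f is surjective and omits no value. (Note: only on the real line is sin bounded by [−1, 1].)

Omitted value: no value.


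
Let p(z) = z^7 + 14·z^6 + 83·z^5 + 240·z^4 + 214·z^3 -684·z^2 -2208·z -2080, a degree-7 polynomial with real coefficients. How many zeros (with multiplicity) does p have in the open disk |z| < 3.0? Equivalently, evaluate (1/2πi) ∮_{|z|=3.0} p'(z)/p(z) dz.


The zeros of p are: (-2 + 2i), (-2 - 2i), (-3 + 1i), (-3 - 1i), 2, (-3 + 2i), (-3 - 2i).
Their magnitudes are: 2.828, 2.828, 3.162, 3.162, 2, 3.606, 3.606.
Zeros with |z| < R = 3.0: (-2 + 2i), (-2 - 2i), 2.
Count = 3.
By the argument principle, (1/2πi) ∮_{|z|=R} p'(z)/p(z) dz equals exactly this count.

Number of zeros inside |z| < 3.0: 3.


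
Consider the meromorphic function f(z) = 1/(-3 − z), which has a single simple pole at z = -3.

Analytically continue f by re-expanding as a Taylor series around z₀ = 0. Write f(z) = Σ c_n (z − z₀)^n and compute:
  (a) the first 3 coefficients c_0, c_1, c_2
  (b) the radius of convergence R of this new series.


Let w = z − z₀, so z = z₀ + w.
Then -3 − z = -3 − (z₀ + w) = (-3 − z₀) − w = -3 − w.
f(z) = 1/(-3 − w) = (1/(-3)) · 1/(1 − w/(-3)) = Σ_{n≥0} w^n / (-3)^(n+1).
So c_n = 1/(-3)^(n+1):
  c_0 = 1/(-3)^1 = -1/3.
  c_1 = 1/(-3)^2 = 1/9.
  c_2 = 1/(-3)^3 = -1/27.
The series is valid for |w/d| < 1, i.e. |z − z₀| < |d|.
Radius of convergence: R = |-3 − z₀| = |-3| = 3 (distance from z₀ to the singularity z = -3).

c_0 = -1/3, c_1 = 1/9, c_2 = -1/27; R = 3.


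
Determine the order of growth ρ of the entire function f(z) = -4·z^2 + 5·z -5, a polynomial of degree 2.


|f(z)| ≤ Σ|c_k|·r^k = O(r^2) as r → ∞. Polynomial growth is O(e^{r^ε}) for every ε > 0 (since r^2/e^{r^ε} → 0), so ρ ≤ ε for all ε > 0, i.e. ρ = 0. Every nonconstant polynomial has order 0.
Therefore ρ = 0.

Order ρ = 0.


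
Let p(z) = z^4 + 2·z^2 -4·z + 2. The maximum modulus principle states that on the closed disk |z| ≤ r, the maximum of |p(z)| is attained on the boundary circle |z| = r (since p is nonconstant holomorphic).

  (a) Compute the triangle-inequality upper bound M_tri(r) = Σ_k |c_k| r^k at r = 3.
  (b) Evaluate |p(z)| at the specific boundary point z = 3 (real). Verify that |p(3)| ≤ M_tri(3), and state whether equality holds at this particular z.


Coefficients: c_0 = 2, c_1 = -4, c_2 = 2, c_3 = 0, c_4 = 1. Radius r = 3.
Part (a). Triangle bound: M_tri(r) = Σ_k |c_k| r^k
  = |2|·3^0 + |-4|·3^1 + |2|·3^2 + |0|·3^3 + |1|·3^4
  = 2 + 12 + 18 + 0 + 81 = 113.
This bounds M(r) := max_{|z|=r} |p(z)| from above; equality holds iff all terms c_k z^k can be made to align in phase at a single z on |z|=r.
Part (b). At z = 3 (real, on the circle |z| = r):
  p(3) = (2)·3^0 + (-4)·3^1 + (2)·3^2 + (0)·3^3 + (1)·3^4 = 89.
  |p(3)| = 89.
Check: |p(3)| = 89 ≤ 113 = M_tri(3). ✓ Equality does not hold at z = 3 (the coefficients have mixed signs, so the terms do not all align in phase there).

M_tri(3) = 113; |p(3)| = 89; equality at z=3: no.


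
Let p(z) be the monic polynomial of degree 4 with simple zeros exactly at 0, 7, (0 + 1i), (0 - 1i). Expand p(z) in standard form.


The polynomial is p(z) = ∏_{α ∈ S} (z − α), where S = {0, 7, (0 + 1i), (0 - 1i)}.
Expanding the product yields: p(z) = z^4 -7·z^3 + z^2 -7·z.
Note conjugate pairs combine to real quadratics: (z − (0+1i))(z − (0−1i)) = z² + 1.
The resulting polynomial has degree 4 and real coefficients as required.

p(z) = z^4 -7·z^3 + z^2 -7·z.


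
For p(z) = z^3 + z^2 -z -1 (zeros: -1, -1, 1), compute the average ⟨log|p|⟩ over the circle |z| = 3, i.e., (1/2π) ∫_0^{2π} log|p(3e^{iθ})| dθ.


Zeros: -1, -1, 1; r = 3.
Inside |z| < r: -1, -1, 1. Outside (|z| ≥ r): ∅.
p(0) = -1, so log|p(0)| = log(1) = 0.0000.
Apply Jensen: I(r) = log|p(0)| + Σ_k log(r/|z_k|), summed over zeros inside |z| < r.
  log(r/|z_k|) for z_k = -1: log(3/1) = 1.0986
  log(r/|z_k|) for z_k = -1: log(3/1) = 1.0986
  log(r/|z_k|) for z_k = 1: log(3/1) = 1.0986
Sum over inside zeros: 3.2958.
I(r) = log|p(0)| + (inside sum) = 0.0000 + 3.2958 = 3.2958.
Closed form (all zeros inside, monic): I(r) = n·log(r) = 3·log(3) = 3.2958. ✓

I(r) ≈ 3.2958.


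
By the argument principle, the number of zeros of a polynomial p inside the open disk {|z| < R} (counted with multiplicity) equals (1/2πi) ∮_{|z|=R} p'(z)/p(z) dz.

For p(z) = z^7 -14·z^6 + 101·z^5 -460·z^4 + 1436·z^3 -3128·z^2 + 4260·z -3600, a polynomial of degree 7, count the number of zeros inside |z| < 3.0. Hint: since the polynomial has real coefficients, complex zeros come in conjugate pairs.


The zeros of p are: 4, (1 + 2i), (1 - 2i), (3 + 3i), (3 - 3i), (1 + 3i), (1 - 3i).
Their magnitudes are: 4, 2.236, 2.236, 4.243, 4.243, 3.162, 3.162.
Zeros with |z| < R = 3.0: (1 + 2i), (1 - 2i).
Count = 2.
By the argument principle, (1/2πi) ∮_{|z|=R} p'(z)/p(z) dz equals exactly this count.

Number of zeros inside |z| < 3.0: 2.


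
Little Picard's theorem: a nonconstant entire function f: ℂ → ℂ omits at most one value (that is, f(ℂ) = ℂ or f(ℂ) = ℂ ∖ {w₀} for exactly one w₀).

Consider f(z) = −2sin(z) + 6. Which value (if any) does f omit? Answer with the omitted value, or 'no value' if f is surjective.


Little Picard bounds the complement of f(ℂ) to at most one point.
sin is entire and surjective onto ℂ: for every w ∈ ℂ, sin(ζ) = w has a solution ζ ∈ ℂ (e.g., via the complex inverse arcsin). With ζ = z this gives z = ζ/(1). Then -2·sin(z) takes every value in -2·ℂ = ℂ, and adding 6 is a bijection of ℂ. So f is surjective and omits no value. (Note: only on the real line is sin bounded by [−1, 1].)

Omitted value: no value.


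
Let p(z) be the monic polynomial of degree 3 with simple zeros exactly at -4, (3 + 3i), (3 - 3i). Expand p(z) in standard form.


The polynomial is p(z) = ∏_{α ∈ S} (z − α), where S = {-4, (3 + 3i), (3 - 3i)}.
Expanding the product yields: p(z) = z^3 -2·z^2 -6·z + 72.
Note conjugate pairs combine to real quadratics: (z − (3+3i))(z − (3−3i)) = z² − 6z + 18.
The resulting polynomial has degree 3 and real coefficients as required.

p(z) = z^3 -2·z^2 -6·z + 72.


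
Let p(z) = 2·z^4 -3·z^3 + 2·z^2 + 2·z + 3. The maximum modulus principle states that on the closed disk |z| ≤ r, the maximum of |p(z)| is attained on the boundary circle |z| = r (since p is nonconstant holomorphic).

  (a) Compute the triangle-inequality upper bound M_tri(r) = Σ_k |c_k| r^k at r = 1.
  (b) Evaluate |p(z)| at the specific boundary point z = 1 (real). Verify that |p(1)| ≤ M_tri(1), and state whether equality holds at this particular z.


Coefficients: c_0 = 3, c_1 = 2, c_2 = 2, c_3 = -3, c_4 = 2. Radius r = 1.
Part (a). Triangle bound: M_tri(r) = Σ_k |c_k| r^k
  = |3|·1^0 + |2|·1^1 + |2|·1^2 + |-3|·1^3 + |2|·1^4
  = 3 + 2 + 2 + 3 + 2 = 12.
This bounds M(r) := max_{|z|=r} |p(z)| from above; equality holds iff all terms c_k z^k can be made to align in phase at a single z on |z|=r.
Part (b). At z = 1 (real, on the circle |z| = r):
  p(1) = (3)·1^0 + (2)·1^1 + (2)·1^2 + (-3)·1^3 + (2)·1^4 = 6.
  |p(1)| = 6.
Check: |p(1)| = 6 ≤ 12 = M_tri(1). ✓ Equality does not hold at z = 1 (the coefficients have mixed signs, so the terms do not all align in phase there).

M_tri(1) = 12; |p(1)| = 6; equality at z=1: no.


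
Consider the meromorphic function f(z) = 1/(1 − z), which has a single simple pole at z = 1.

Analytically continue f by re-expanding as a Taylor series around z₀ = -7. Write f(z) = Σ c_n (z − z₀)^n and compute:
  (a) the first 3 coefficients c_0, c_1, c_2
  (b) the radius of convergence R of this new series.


Let w = z − z₀, so z = z₀ + w.
Then 1 − z = 1 − (z₀ + w) = (1 − z₀) − w = 8 − w.
f(z) = 1/(8 − w) = (1/(8)) · 1/(1 − w/(8)) = Σ_{n≥0} w^n / (8)^(n+1).
So c_n = 1/(8)^(n+1):
  c_0 = 1/(8)^1 = 1/8.
  c_1 = 1/(8)^2 = 1/64.
  c_2 = 1/(8)^3 = 1/512.
The series is valid for |w/d| < 1, i.e. |z − z₀| < |d|.
Radius of convergence: R = |1 − z₀| = |8| = 8 (distance from z₀ to the singularity z = 1).

c_0 = 1/8, c_1 = 1/64, c_2 = 1/512; R = 8.


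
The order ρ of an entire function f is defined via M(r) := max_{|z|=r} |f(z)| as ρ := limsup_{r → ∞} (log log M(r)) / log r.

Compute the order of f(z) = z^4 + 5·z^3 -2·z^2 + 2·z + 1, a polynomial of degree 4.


|f(z)| ≤ Σ|c_k|·r^k = O(r^4) as r → ∞. Polynomial growth is O(e^{r^ε}) for every ε > 0 (since r^4/e^{r^ε} → 0), so ρ ≤ ε for all ε > 0, i.e. ρ = 0. Every nonconstant polynomial has order 0.
Therefore ρ = 0.

Order ρ = 0.


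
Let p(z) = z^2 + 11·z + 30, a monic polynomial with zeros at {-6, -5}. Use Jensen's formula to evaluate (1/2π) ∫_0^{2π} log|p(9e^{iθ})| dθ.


Zeros: -6, -5; r = 9.
Inside |z| < r: -6, -5. Outside (|z| ≥ r): ∅.
p(0) = 30, so log|p(0)| = log(30) = 3.4012.
Apply Jensen: I(r) = log|p(0)| + Σ_k log(r/|z_k|), summed over zeros inside |z| < r.
  log(r/|z_k|) for z_k = -6: log(9/6) = 0.4055
  log(r/|z_k|) for z_k = -5: log(9/5) = 0.5878
Sum over inside zeros: 0.9933.
I(r) = log|p(0)| + (inside sum) = 3.4012 + 0.9933 = 4.3944.
Closed form (all zeros inside, monic): I(r) = n·log(r) = 2·log(9) = 4.3944. ✓

I(r) ≈ 4.3944.


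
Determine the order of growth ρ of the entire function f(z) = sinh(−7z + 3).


sinh(w) is a linear combination of e^{iw} and e^{−iw} (or e^w, e^{−w} in the hyperbolic case), so |sinh(w)| ≤ e^{|w|}. With w = −7z + 3, |w| ≤ 7|z| + 3 = 7r + 3 on |z| = r, giving M(r) ≤ e^{7r + 3}, so ρ ≤ 1. On a suitable ray (z = it for sin/cos; z = t for sinh/cosh, t real → ∞), |sinh(−7z + 3)| grows like e^{7|t|}/2, so ρ ≥ 1. Hence ρ = 1.
Therefore ρ = 1.

Order ρ = 1.


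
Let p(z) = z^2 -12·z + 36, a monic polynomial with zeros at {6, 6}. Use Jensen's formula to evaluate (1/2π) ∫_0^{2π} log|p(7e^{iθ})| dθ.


Zeros: 6, 6; r = 7.
Inside |z| < r: 6, 6. Outside (|z| ≥ r): ∅.
p(0) = 36, so log|p(0)| = log(36) = 3.5835.
Apply Jensen: I(r) = log|p(0)| + Σ_k log(r/|z_k|), summed over zeros inside |z| < r.
  log(r/|z_k|) for z_k = 6: log(7/6) = 0.1542
  log(r/|z_k|) for z_k = 6: log(7/6) = 0.1542
Sum over inside zeros: 0.3083.
I(r) = log|p(0)| + (inside sum) = 3.5835 + 0.3083 = 3.8918.
Closed form (all zeros inside, monic): I(r) = n·log(r) = 2·log(7) = 3.8918. ✓

I(r) ≈ 3.8918.


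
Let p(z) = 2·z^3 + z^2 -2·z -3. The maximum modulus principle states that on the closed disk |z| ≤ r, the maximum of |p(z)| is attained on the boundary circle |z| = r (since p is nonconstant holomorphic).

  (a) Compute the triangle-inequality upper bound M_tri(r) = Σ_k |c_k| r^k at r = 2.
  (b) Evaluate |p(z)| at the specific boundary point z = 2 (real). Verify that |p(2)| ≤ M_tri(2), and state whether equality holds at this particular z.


Coefficients: c_0 = -3, c_1 = -2, c_2 = 1, c_3 = 2. Radius r = 2.
Part (a). Triangle bound: M_tri(r) = Σ_k |c_k| r^k
  = |-3|·2^0 + |-2|·2^1 + |1|·2^2 + |2|·2^3
  = 3 + 4 + 4 + 16 = 27.
This bounds M(r) := max_{|z|=r} |p(z)| from above; equality holds iff all terms c_k z^k can be made to align in phase at a single z on |z|=r.
Part (b). At z = 2 (real, on the circle |z| = r):
  p(2) = (-3)·2^0 + (-2)·2^1 + (1)·2^2 + (2)·2^3 = 13.
  |p(2)| = 13.
Check: |p(2)| = 13 ≤ 27 = M_tri(2). ✓ Equality does not hold at z = 2 (the coefficients have mixed signs, so the terms do not all align in phase there).

M_tri(2) = 27; |p(2)| = 13; equality at z=2: no.


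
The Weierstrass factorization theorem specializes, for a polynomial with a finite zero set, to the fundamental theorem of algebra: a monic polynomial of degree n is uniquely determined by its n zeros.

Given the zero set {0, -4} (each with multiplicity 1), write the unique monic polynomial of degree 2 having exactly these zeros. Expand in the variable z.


The polynomial is p(z) = ∏_{α ∈ S} (z − α), where S = {0, -4}.
Expanding the product yields: p(z) = z^2 + 4·z.
The resulting polynomial has degree 2 and real coefficients as required.

p(z) = z^2 + 4·z.


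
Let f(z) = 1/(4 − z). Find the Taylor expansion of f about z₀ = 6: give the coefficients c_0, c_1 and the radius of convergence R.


Let w = z − z₀, so z = z₀ + w.
Then 4 − z = 4 − (z₀ + w) = (4 − z₀) − w = -2 − w.
f(z) = 1/(-2 − w) = (1/(-2)) · 1/(1 − w/(-2)) = Σ_{n≥0} w^n / (-2)^(n+1).
So c_n = 1/(-2)^(n+1):
  c_0 = 1/(-2)^1 = -1/2.
  c_1 = 1/(-2)^2 = 1/4.
The series is valid for |w/d| < 1, i.e. |z − z₀| < |d|.
Radius of convergence: R = |4 − z₀| = |-2| = 2 (distance from z₀ to the singularity z = 4).

c_0 = -1/2, c_1 = 1/4; R = 2.


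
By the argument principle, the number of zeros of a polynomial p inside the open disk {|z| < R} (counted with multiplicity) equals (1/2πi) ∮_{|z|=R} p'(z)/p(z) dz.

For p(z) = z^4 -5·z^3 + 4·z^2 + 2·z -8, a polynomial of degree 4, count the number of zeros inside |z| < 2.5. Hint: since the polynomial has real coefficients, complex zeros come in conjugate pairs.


The zeros of p are: (1 + 1i), (1 - 1i), 4, -1.
Their magnitudes are: 1.414, 1.414, 4, 1.
Zeros with |z| < R = 2.5: (1 + 1i), (1 - 1i), -1.
Count = 3.
By the argument principle, (1/2πi) ∮_{|z|=R} p'(z)/p(z) dz equals exactly this count.

Number of zeros inside |z| < 2.5: 3.


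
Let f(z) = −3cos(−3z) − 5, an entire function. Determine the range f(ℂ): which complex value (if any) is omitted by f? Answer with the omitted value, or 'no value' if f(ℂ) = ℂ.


Little Picard bounds the complement of f(ℂ) to at most one point.
cos is entire and surjective onto ℂ: for every w ∈ ℂ, cos(ζ) = w has a solution ζ ∈ ℂ (e.g., via the complex inverse arccos). With ζ = −3z this gives z = ζ/(-3). Then -3·cos(−3z) takes every value in -3·ℂ = ℂ, and adding -5 is a bijection of ℂ. So f is surjective and omits no value. (Note: only on the real line is cos bounded by [−1, 1].)

Omitted value: no value.


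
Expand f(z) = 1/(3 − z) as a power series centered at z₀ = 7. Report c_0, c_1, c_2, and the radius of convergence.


Let w = z − z₀, so z = z₀ + w.
Then 3 − z = 3 − (z₀ + w) = (3 − z₀) − w = -4 − w.
f(z) = 1/(-4 − w) = (1/(-4)) · 1/(1 − w/(-4)) = Σ_{n≥0} w^n / (-4)^(n+1).
So c_n = 1/(-4)^(n+1):
  c_0 = 1/(-4)^1 = -1/4.
  c_1 = 1/(-4)^2 = 1/16.
  c_2 = 1/(-4)^3 = -1/64.
The series is valid for |w/d| < 1, i.e. |z − z₀| < |d|.
Radius of convergence: R = |3 − z₀| = |-4| = 4 (distance from z₀ to the singularity z = 3).

c_0 = -1/4, c_1 = 1/16, c_2 = -1/64; R = 4.


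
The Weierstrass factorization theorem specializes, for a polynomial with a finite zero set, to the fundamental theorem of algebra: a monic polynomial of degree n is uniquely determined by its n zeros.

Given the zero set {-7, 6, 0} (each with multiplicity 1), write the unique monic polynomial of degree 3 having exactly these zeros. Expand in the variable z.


The polynomial is p(z) = ∏_{α ∈ S} (z − α), where S = {-7, 6, 0}.
Expanding the product yields: p(z) = z^3 + z^2 -42·z.
The resulting polynomial has degree 3 and real coefficients as required.

p(z) = z^3 + z^2 -42·z.


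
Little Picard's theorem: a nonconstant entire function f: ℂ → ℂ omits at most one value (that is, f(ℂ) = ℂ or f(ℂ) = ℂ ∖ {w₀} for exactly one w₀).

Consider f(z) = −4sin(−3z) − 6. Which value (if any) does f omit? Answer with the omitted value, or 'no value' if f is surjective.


Little Picard bounds the complement of f(ℂ) to at most one point.
sin is entire and surjective onto ℂ: for every w ∈ ℂ, sin(ζ) = w has a solution ζ ∈ ℂ (e.g., via the complex inverse arcsin). With ζ = −3z this gives z = ζ/(-3). Then -4·sin(−3z) takes every value in -4·ℂ = ℂ, and adding -6 is a bijection of ℂ. So f is surjective and omits no value. (Note: only on the real line is sin bounded by [−1, 1].)

Omitted value: no value.


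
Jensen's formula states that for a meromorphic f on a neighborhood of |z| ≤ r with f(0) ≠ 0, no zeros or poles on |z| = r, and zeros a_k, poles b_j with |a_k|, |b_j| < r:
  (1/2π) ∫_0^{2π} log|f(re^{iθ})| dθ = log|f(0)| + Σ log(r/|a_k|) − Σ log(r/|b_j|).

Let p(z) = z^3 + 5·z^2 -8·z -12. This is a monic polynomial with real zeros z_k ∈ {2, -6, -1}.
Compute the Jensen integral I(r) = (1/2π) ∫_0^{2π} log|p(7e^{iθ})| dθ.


Zeros: -6, -1, 2; r = 7.
Inside |z| < r: -6, -1, 2. Outside (|z| ≥ r): ∅.
p(0) = -12, so log|p(0)| = log(12) = 2.4849.
Apply Jensen: I(r) = log|p(0)| + Σ_k log(r/|z_k|), summed over zeros inside |z| < r.
  log(r/|z_k|) for z_k = 2: log(7/2) = 1.2528
  log(r/|z_k|) for z_k = -6: log(7/6) = 0.1542
  log(r/|z_k|) for z_k = -1: log(7/1) = 1.9459
Sum over inside zeros: 3.3528.
I(r) = log|p(0)| + (inside sum) = 2.4849 + 3.3528 = 5.8377.
Closed form (all zeros inside, monic): I(r) = n·log(r) = 3·log(7) = 5.8377. ✓

I(r) ≈ 5.8377.
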